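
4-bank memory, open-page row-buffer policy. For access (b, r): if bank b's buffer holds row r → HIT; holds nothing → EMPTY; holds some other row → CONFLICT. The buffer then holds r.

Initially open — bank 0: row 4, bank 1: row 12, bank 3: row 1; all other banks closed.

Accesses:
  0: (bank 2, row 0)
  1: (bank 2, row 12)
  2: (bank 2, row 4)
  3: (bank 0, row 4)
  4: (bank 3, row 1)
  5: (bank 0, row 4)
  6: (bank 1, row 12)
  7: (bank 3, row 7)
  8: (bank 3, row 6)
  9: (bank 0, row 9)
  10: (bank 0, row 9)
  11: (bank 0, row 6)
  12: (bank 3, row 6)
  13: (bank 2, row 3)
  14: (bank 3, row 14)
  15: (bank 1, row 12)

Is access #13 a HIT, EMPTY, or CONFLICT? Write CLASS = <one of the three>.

0: bank 2 row 0 — prev None → EMPTY
1: bank 2 row 12 — prev 0 → CONFLICT
2: bank 2 row 4 — prev 12 → CONFLICT
3: bank 0 row 4 — prev 4 → HIT
4: bank 3 row 1 — prev 1 → HIT
5: bank 0 row 4 — prev 4 → HIT
6: bank 1 row 12 — prev 12 → HIT
7: bank 3 row 7 — prev 1 → CONFLICT
8: bank 3 row 6 — prev 7 → CONFLICT
9: bank 0 row 9 — prev 4 → CONFLICT
10: bank 0 row 9 — prev 9 → HIT
11: bank 0 row 6 — prev 9 → CONFLICT
12: bank 3 row 6 — prev 6 → HIT
13: bank 2 row 3 — prev 4 → CONFLICT
14: bank 3 row 14 — prev 6 → CONFLICT
15: bank 1 row 12 — prev 12 → HIT

CLASS = CONFLICT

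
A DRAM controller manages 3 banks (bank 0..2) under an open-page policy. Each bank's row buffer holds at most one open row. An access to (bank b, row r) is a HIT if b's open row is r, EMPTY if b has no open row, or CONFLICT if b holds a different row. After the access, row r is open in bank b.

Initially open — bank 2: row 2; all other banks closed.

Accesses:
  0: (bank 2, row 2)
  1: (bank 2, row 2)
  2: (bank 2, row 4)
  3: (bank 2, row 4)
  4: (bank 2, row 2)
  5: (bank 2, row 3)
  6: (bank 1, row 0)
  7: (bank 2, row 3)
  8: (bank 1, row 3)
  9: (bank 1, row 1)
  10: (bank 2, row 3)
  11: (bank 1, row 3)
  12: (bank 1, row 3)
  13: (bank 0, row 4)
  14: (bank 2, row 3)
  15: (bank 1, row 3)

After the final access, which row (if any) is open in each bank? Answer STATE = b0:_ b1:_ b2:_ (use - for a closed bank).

STATE = b0:4 b1:3 b2:3

step 0: bank2 2->2 [HIT]
step 1: bank2 2->2 [HIT]
step 2: bank2 2->4 [CONFLICT]
step 3: bank2 4->4 [HIT]
step 4: bank2 4->2 [CONFLICT]
step 5: bank2 2->3 [CONFLICT]
step 6: bank1 None->0 [EMPTY]
step 7: bank2 3->3 [HIT]
step 8: bank1 0->3 [CONFLICT]
step 9: bank1 3->1 [CONFLICT]
step 10: bank2 3->3 [HIT]
step 11: bank1 1->3 [CONFLICT]
step 12: bank1 3->3 [HIT]
step 13: bank0 None->4 [EMPTY]
step 14: bank2 3->3 [HIT]
step 15: bank1 3->3 [HIT]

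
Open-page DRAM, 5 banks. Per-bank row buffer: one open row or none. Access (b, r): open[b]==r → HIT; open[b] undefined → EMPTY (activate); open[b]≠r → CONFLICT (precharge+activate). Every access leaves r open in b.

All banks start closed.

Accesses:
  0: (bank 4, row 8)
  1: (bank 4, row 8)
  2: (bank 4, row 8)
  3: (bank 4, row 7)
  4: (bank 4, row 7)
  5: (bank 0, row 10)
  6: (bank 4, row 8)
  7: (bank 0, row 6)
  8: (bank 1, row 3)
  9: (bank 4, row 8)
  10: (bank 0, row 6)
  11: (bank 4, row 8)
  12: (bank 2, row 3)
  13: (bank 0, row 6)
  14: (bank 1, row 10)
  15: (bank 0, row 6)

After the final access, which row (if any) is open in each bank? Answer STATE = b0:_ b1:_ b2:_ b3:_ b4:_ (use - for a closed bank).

0: bank 4 row 8 — prev None → EMPTY
1: bank 4 row 8 — prev 8 → HIT
2: bank 4 row 8 — prev 8 → HIT
3: bank 4 row 7 — prev 8 → CONFLICT
4: bank 4 row 7 — prev 7 → HIT
5: bank 0 row 10 — prev None → EMPTY
6: bank 4 row 8 — prev 7 → CONFLICT
7: bank 0 row 6 — prev 10 → CONFLICT
8: bank 1 row 3 — prev None → EMPTY
9: bank 4 row 8 — prev 8 → HIT
10: bank 0 row 6 — prev 6 → HIT
11: bank 4 row 8 — prev 8 → HIT
12: bank 2 row 3 — prev None → EMPTY
13: bank 0 row 6 — prev 6 → HIT
14: bank 1 row 10 — prev 3 → CONFLICT
15: bank 0 row 6 — prev 6 → HIT

STATE = b0:6 b1:10 b2:3 b3:- b4:8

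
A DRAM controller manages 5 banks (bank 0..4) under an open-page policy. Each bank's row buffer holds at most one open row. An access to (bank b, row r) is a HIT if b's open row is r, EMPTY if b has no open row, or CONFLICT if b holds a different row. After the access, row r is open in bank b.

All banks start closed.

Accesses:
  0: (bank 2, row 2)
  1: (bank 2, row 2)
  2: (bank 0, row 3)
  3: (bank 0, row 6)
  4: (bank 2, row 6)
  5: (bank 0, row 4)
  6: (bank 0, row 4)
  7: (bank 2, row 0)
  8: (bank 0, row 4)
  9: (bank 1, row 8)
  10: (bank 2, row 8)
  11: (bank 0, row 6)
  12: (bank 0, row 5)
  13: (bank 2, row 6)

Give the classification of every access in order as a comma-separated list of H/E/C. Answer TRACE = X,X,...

TRACE = E,H,E,C,C,C,H,C,H,E,C,C,C,C

step 0: bank2 None->2 [EMPTY]
step 1: bank2 2->2 [HIT]
step 2: bank0 None->3 [EMPTY]
step 3: bank0 3->6 [CONFLICT]
step 4: bank2 2->6 [CONFLICT]
step 5: bank0 6->4 [CONFLICT]
step 6: bank0 4->4 [HIT]
step 7: bank2 6->0 [CONFLICT]
step 8: bank0 4->4 [HIT]
step 9: bank1 None->8 [EMPTY]
step 10: bank2 0->8 [CONFLICT]
step 11: bank0 4->6 [CONFLICT]
step 12: bank0 6->5 [CONFLICT]
step 13: bank2 8->6 [CONFLICT]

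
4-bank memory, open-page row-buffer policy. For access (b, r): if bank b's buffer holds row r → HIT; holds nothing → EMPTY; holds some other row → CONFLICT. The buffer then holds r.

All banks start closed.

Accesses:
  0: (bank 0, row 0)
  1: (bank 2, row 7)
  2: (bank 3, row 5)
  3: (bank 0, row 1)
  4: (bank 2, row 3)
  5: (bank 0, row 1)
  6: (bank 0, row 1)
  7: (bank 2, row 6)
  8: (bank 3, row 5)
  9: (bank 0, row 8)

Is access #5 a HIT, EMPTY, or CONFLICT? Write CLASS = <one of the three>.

step 0: bank0 None->0 [EMPTY]
step 1: bank2 None->7 [EMPTY]
step 2: bank3 None->5 [EMPTY]
step 3: bank0 0->1 [CONFLICT]
step 4: bank2 7->3 [CONFLICT]
step 5: bank0 1->1 [HIT]
step 6: bank0 1->1 [HIT]
step 7: bank2 3->6 [CONFLICT]
step 8: bank3 5->5 [HIT]
step 9: bank0 1->8 [CONFLICT]

CLASS = HIT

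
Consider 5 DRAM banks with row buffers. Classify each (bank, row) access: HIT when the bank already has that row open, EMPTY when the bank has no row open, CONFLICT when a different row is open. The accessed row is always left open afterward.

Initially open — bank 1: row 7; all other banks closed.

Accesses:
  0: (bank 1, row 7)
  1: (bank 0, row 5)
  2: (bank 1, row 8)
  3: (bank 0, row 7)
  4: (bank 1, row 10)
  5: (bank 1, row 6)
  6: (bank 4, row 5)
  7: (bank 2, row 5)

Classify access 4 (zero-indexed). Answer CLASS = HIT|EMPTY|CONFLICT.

#0 (1,7) H  (was 7)
#1 (0,5) E
#2 (1,8) C  (was 7)
#3 (0,7) C  (was 5)
#4 (1,10) C  (was 8)
#5 (1,6) C  (was 10)
#6 (4,5) E
#7 (2,5) E

CLASS = CONFLICT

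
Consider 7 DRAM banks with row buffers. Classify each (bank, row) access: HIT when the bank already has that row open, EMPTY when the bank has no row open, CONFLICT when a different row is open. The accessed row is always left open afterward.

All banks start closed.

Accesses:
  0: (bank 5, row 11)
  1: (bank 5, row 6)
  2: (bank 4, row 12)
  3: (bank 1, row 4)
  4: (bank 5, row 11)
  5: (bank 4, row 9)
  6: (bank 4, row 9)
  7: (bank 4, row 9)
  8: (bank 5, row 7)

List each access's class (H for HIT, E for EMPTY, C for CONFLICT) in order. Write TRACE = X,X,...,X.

TRACE = E,C,E,E,C,C,H,H,C

0: bank 5 row 11 — prev None → EMPTY
1: bank 5 row 6 — prev 11 → CONFLICT
2: bank 4 row 12 — prev None → EMPTY
3: bank 1 row 4 — prev None → EMPTY
4: bank 5 row 11 — prev 6 → CONFLICT
5: bank 4 row 9 — prev 12 → CONFLICT
6: bank 4 row 9 — prev 9 → HIT
7: bank 4 row 9 — prev 9 → HIT
8: bank 5 row 7 — prev 11 → CONFLICT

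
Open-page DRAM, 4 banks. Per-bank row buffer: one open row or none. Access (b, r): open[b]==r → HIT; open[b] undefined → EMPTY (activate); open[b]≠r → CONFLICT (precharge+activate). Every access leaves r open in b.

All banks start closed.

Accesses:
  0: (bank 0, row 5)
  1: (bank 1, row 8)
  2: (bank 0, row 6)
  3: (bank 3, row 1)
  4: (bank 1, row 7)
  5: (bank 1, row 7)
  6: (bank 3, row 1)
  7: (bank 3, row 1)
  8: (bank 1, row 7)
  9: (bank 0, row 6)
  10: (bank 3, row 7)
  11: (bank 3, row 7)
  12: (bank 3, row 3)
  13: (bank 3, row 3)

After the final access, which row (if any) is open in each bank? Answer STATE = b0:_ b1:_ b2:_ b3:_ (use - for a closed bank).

#0 (0,5) E
#1 (1,8) E
#2 (0,6) C  (was 5)
#3 (3,1) E
#4 (1,7) C  (was 8)
#5 (1,7) H  (was 7)
#6 (3,1) H  (was 1)
#7 (3,1) H  (was 1)
#8 (1,7) H  (was 7)
#9 (0,6) H  (was 6)
#10 (3,7) C  (was 1)
#11 (3,7) H  (was 7)
#12 (3,3) C  (was 7)
#13 (3,3) H  (was 3)

STATE = b0:6 b1:7 b2:- b3:3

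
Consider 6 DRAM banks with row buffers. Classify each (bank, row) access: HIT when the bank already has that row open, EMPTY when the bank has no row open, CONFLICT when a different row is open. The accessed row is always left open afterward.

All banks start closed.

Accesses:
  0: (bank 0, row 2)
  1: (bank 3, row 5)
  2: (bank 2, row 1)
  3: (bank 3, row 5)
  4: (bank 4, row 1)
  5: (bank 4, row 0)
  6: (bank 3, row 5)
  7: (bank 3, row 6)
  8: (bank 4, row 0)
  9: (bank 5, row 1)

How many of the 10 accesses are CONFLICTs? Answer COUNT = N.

step 0: bank0 None->2 [EMPTY]
step 1: bank3 None->5 [EMPTY]
step 2: bank2 None->1 [EMPTY]
step 3: bank3 5->5 [HIT]
step 4: bank4 None->1 [EMPTY]
step 5: bank4 1->0 [CONFLICT]
step 6: bank3 5->5 [HIT]
step 7: bank3 5->6 [CONFLICT]
step 8: bank4 0->0 [HIT]
step 9: bank5 None->1 [EMPTY]

COUNT = 2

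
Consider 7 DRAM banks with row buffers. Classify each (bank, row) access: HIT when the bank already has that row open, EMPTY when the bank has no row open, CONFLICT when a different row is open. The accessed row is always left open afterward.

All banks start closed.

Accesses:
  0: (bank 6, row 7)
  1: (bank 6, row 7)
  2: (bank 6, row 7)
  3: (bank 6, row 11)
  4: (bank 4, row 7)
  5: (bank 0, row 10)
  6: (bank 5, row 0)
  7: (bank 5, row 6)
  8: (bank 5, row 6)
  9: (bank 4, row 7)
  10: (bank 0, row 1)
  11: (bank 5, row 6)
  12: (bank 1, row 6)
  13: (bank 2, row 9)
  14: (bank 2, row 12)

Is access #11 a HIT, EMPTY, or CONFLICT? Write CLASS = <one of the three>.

0: bank 6 row 7 — prev None → EMPTY
1: bank 6 row 7 — prev 7 → HIT
2: bank 6 row 7 — prev 7 → HIT
3: bank 6 row 11 — prev 7 → CONFLICT
4: bank 4 row 7 — prev None → EMPTY
5: bank 0 row 10 — prev None → EMPTY
6: bank 5 row 0 — prev None → EMPTY
7: bank 5 row 6 — prev 0 → CONFLICT
8: bank 5 row 6 — prev 6 → HIT
9: bank 4 row 7 — prev 7 → HIT
10: bank 0 row 1 — prev 10 → CONFLICT
11: bank 5 row 6 — prev 6 → HIT
12: bank 1 row 6 — prev None → EMPTY
13: bank 2 row 9 — prev None → EMPTY
14: bank 2 row 12 — prev 9 → CONFLICT

CLASS = HIT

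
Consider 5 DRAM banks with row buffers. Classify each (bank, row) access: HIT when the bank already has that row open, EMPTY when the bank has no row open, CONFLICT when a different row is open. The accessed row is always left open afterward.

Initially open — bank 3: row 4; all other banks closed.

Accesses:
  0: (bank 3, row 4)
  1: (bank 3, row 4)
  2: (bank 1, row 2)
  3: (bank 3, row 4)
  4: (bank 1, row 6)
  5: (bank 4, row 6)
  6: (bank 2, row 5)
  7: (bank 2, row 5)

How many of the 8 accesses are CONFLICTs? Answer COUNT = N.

COUNT = 1

#0 (3,4) H  (was 4)
#1 (3,4) H  (was 4)
#2 (1,2) E
#3 (3,4) H  (was 4)
#4 (1,6) C  (was 2)
#5 (4,6) E
#6 (2,5) E
#7 (2,5) H  (was 5)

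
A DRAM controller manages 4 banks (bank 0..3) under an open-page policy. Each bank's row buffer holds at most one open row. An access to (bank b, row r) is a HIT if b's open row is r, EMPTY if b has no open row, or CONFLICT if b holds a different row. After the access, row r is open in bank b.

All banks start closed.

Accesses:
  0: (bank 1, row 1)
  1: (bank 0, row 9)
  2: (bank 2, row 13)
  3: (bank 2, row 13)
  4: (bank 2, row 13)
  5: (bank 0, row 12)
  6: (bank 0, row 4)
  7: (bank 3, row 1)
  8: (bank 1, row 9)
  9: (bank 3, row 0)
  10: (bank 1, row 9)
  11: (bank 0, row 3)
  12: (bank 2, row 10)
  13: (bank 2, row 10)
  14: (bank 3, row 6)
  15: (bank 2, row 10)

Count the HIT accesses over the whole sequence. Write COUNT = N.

COUNT = 5

  [0] b1 r1: no row ⇒ E
  [1] b0 r9: no row ⇒ E
  [2] b2 r13: no row ⇒ E
  [3] b2 r13: had r13 ⇒ H
  [4] b2 r13: had r13 ⇒ H
  [5] b0 r12: had r9 ⇒ C
  [6] b0 r4: had r12 ⇒ C
  [7] b3 r1: no row ⇒ E
  [8] b1 r9: had r1 ⇒ C
  [9] b3 r0: had r1 ⇒ C
  [10] b1 r9: had r9 ⇒ H
  [11] b0 r3: had r4 ⇒ C
  [12] b2 r10: had r13 ⇒ C
  [13] b2 r10: had r10 ⇒ H
  [14] b3 r6: had r0 ⇒ C
  [15] b2 r10: had r10 ⇒ H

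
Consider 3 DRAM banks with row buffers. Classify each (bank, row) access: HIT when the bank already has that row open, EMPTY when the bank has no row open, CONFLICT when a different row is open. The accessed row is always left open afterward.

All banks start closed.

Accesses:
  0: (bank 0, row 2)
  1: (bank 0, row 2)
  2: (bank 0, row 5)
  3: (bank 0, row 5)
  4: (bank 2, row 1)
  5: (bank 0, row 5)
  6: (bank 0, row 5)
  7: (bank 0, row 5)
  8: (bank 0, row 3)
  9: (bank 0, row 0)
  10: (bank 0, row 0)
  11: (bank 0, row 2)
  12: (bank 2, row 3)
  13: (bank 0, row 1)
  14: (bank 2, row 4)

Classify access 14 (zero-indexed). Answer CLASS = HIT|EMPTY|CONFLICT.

CLASS = CONFLICT

0: bank 0 row 2 — prev None → EMPTY
1: bank 0 row 2 — prev 2 → HIT
2: bank 0 row 5 — prev 2 → CONFLICT
3: bank 0 row 5 — prev 5 → HIT
4: bank 2 row 1 — prev None → EMPTY
5: bank 0 row 5 — prev 5 → HIT
6: bank 0 row 5 — prev 5 → HIT
7: bank 0 row 5 — prev 5 → HIT
8: bank 0 row 3 — prev 5 → CONFLICT
9: bank 0 row 0 — prev 3 → CONFLICT
10: bank 0 row 0 — prev 0 → HIT
11: bank 0 row 2 — prev 0 → CONFLICT
12: bank 2 row 3 — prev 1 → CONFLICT
13: bank 0 row 1 — prev 2 → CONFLICT
14: bank 2 row 4 — prev 3 → CONFLICT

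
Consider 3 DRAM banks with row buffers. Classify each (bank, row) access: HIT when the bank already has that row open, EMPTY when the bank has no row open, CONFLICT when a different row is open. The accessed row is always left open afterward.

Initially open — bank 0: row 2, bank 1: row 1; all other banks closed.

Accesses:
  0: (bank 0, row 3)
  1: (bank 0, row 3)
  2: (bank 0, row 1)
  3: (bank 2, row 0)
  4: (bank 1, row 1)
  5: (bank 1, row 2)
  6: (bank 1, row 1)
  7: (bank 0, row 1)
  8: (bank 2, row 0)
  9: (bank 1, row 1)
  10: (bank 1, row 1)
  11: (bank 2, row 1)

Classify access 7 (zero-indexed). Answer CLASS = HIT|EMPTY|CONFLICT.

step 0: bank0 2->3 [CONFLICT]
step 1: bank0 3->3 [HIT]
step 2: bank0 3->1 [CONFLICT]
step 3: bank2 None->0 [EMPTY]
step 4: bank1 1->1 [HIT]
step 5: bank1 1->2 [CONFLICT]
step 6: bank1 2->1 [CONFLICT]
step 7: bank0 1->1 [HIT]
step 8: bank2 0->0 [HIT]
step 9: bank1 1->1 [HIT]
step 10: bank1 1->1 [HIT]
step 11: bank2 0->1 [CONFLICT]

CLASS = HIT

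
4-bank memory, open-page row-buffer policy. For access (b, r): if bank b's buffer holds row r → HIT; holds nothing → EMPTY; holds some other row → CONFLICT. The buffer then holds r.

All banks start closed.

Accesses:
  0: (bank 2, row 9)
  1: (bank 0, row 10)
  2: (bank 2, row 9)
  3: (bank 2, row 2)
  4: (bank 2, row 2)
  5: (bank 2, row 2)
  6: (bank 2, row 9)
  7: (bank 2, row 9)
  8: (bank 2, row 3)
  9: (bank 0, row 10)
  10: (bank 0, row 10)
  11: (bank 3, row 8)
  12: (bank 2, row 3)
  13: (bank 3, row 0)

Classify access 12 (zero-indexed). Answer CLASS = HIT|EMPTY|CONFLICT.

CLASS = HIT

0: bank 2 row 9 — prev None → EMPTY
1: bank 0 row 10 — prev None → EMPTY
2: bank 2 row 9 — prev 9 → HIT
3: bank 2 row 2 — prev 9 → CONFLICT
4: bank 2 row 2 — prev 2 → HIT
5: bank 2 row 2 — prev 2 → HIT
6: bank 2 row 9 — prev 2 → CONFLICT
7: bank 2 row 9 — prev 9 → HIT
8: bank 2 row 3 — prev 9 → CONFLICT
9: bank 0 row 10 — prev 10 → HIT
10: bank 0 row 10 — prev 10 → HIT
11: bank 3 row 8 — prev None → EMPTY
12: bank 2 row 3 — prev 3 → HIT
13: bank 3 row 0 — prev 8 → CONFLICT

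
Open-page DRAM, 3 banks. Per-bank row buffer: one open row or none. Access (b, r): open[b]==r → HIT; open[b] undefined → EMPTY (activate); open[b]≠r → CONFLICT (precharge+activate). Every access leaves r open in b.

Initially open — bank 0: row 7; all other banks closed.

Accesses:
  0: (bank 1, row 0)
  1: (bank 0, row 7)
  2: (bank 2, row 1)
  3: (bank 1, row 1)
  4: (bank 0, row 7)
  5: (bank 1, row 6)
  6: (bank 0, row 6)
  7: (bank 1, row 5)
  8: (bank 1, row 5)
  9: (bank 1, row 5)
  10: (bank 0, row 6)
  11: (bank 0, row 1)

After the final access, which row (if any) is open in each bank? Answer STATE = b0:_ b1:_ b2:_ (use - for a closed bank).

STATE = b0:1 b1:5 b2:1

#0 (1,0) E
#1 (0,7) H  (was 7)
#2 (2,1) E
#3 (1,1) C  (was 0)
#4 (0,7) H  (was 7)
#5 (1,6) C  (was 1)
#6 (0,6) C  (was 7)
#7 (1,5) C  (was 6)
#8 (1,5) H  (was 5)
#9 (1,5) H  (was 5)
#10 (0,6) H  (was 6)
#11 (0,1) C  (was 6)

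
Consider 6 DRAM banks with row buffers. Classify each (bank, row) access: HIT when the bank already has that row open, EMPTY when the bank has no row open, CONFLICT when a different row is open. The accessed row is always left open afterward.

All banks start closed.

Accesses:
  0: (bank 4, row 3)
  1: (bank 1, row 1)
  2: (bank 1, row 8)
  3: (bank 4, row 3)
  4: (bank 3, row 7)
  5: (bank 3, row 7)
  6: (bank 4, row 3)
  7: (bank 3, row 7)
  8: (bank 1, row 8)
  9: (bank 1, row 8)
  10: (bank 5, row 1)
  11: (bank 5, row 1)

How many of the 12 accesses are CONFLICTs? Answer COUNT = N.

COUNT = 1

#0 (4,3) E
#1 (1,1) E
#2 (1,8) C  (was 1)
#3 (4,3) H  (was 3)
#4 (3,7) E
#5 (3,7) H  (was 7)
#6 (4,3) H  (was 3)
#7 (3,7) H  (was 7)
#8 (1,8) H  (was 8)
#9 (1,8) H  (was 8)
#10 (5,1) E
#11 (5,1) H  (was 1)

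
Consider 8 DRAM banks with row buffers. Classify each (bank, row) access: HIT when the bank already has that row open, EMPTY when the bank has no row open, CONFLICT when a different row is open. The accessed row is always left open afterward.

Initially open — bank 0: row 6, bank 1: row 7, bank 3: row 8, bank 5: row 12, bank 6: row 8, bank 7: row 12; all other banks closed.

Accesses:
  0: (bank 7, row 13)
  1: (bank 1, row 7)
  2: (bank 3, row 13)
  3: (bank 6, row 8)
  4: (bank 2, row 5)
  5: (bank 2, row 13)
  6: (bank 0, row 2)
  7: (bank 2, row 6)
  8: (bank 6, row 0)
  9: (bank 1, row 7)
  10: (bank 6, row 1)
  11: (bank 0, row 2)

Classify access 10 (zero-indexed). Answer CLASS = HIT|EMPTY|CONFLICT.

0: bank 7 row 13 — prev 12 → CONFLICT
1: bank 1 row 7 — prev 7 → HIT
2: bank 3 row 13 — prev 8 → CONFLICT
3: bank 6 row 8 — prev 8 → HIT
4: bank 2 row 5 — prev None → EMPTY
5: bank 2 row 13 — prev 5 → CONFLICT
6: bank 0 row 2 — prev 6 → CONFLICT
7: bank 2 row 6 — prev 13 → CONFLICT
8: bank 6 row 0 — prev 8 → CONFLICT
9: bank 1 row 7 — prev 7 → HIT
10: bank 6 row 1 — prev 0 → CONFLICT
11: bank 0 row 2 — prev 2 → HIT

CLASS = CONFLICT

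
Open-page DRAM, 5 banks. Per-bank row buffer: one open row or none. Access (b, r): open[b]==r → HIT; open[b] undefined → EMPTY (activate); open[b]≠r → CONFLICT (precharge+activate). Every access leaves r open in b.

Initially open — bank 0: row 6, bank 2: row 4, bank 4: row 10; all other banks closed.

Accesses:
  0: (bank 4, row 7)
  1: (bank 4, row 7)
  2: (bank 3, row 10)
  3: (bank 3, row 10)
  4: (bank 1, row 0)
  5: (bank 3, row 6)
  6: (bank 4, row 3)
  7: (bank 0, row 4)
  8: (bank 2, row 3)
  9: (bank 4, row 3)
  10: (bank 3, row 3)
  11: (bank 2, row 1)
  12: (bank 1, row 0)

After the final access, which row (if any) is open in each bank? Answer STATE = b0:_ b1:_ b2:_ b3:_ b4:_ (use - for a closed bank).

STATE = b0:4 b1:0 b2:1 b3:3 b4:3

#0 (4,7) C  (was 10)
#1 (4,7) H  (was 7)
#2 (3,10) E
#3 (3,10) H  (was 10)
#4 (1,0) E
#5 (3,6) C  (was 10)
#6 (4,3) C  (was 7)
#7 (0,4) C  (was 6)
#8 (2,3) C  (was 4)
#9 (4,3) H  (was 3)
#10 (3,3) C  (was 6)
#11 (2,1) C  (was 3)
#12 (1,0) H  (was 0)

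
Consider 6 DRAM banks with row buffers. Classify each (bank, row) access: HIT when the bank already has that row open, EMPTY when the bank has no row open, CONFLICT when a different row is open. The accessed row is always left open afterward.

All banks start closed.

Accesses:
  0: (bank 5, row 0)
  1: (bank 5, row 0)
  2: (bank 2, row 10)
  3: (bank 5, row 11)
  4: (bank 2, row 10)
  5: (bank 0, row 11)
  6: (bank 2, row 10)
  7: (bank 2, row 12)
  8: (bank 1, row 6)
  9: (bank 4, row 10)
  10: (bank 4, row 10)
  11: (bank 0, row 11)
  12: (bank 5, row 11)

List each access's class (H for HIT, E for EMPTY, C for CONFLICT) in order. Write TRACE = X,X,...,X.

0: bank 5 row 0 — prev None → EMPTY
1: bank 5 row 0 — prev 0 → HIT
2: bank 2 row 10 — prev None → EMPTY
3: bank 5 row 11 — prev 0 → CONFLICT
4: bank 2 row 10 — prev 10 → HIT
5: bank 0 row 11 — prev None → EMPTY
6: bank 2 row 10 — prev 10 → HIT
7: bank 2 row 12 — prev 10 → CONFLICT
8: bank 1 row 6 — prev None → EMPTY
9: bank 4 row 10 — prev None → EMPTY
10: bank 4 row 10 — prev 10 → HIT
11: bank 0 row 11 — prev 11 → HIT
12: bank 5 row 11 — prev 11 → HIT

TRACE = E,H,E,C,H,E,H,C,E,E,H,H,H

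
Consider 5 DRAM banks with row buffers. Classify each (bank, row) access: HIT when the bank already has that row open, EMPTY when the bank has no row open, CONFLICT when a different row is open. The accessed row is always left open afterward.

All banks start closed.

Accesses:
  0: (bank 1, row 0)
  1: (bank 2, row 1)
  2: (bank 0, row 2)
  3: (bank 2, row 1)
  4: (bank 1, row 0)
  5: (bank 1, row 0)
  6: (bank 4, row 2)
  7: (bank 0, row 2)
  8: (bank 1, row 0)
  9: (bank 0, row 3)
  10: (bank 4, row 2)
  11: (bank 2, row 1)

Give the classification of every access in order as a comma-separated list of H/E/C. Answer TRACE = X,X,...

0: bank 1 row 0 — prev None → EMPTY
1: bank 2 row 1 — prev None → EMPTY
2: bank 0 row 2 — prev None → EMPTY
3: bank 2 row 1 — prev 1 → HIT
4: bank 1 row 0 — prev 0 → HIT
5: bank 1 row 0 — prev 0 → HIT
6: bank 4 row 2 — prev None → EMPTY
7: bank 0 row 2 — prev 2 → HIT
8: bank 1 row 0 — prev 0 → HIT
9: bank 0 row 3 — prev 2 → CONFLICT
10: bank 4 row 2 — prev 2 → HIT
11: bank 2 row 1 — prev 1 → HIT

TRACE = E,E,E,H,H,H,E,H,H,C,H,H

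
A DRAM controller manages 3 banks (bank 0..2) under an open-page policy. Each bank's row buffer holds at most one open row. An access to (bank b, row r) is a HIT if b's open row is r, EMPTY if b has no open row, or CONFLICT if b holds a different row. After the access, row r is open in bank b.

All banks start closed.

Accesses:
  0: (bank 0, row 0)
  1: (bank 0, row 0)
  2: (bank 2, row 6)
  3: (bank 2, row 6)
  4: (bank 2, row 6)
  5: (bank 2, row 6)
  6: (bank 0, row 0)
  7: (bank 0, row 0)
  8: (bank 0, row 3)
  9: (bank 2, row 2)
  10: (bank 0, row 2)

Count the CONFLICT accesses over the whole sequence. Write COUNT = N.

#0 (0,0) E
#1 (0,0) H  (was 0)
#2 (2,6) E
#3 (2,6) H  (was 6)
#4 (2,6) H  (was 6)
#5 (2,6) H  (was 6)
#6 (0,0) H  (was 0)
#7 (0,0) H  (was 0)
#8 (0,3) C  (was 0)
#9 (2,2) C  (was 6)
#10 (0,2) C  (was 3)

COUNT = 3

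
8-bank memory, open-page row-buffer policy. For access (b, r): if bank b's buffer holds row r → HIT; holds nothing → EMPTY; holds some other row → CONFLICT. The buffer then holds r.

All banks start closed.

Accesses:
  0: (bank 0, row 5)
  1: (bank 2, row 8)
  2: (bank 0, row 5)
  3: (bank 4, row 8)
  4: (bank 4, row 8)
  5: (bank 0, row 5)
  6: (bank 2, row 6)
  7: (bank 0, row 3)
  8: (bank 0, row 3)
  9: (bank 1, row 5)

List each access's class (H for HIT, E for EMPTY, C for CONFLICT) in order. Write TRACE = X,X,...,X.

TRACE = E,E,H,E,H,H,C,C,H,E

#0 (0,5) E
#1 (2,8) E
#2 (0,5) H  (was 5)
#3 (4,8) E
#4 (4,8) H  (was 8)
#5 (0,5) H  (was 5)
#6 (2,6) C  (was 8)
#7 (0,3) C  (was 5)
#8 (0,3) H  (was 3)
#9 (1,5) E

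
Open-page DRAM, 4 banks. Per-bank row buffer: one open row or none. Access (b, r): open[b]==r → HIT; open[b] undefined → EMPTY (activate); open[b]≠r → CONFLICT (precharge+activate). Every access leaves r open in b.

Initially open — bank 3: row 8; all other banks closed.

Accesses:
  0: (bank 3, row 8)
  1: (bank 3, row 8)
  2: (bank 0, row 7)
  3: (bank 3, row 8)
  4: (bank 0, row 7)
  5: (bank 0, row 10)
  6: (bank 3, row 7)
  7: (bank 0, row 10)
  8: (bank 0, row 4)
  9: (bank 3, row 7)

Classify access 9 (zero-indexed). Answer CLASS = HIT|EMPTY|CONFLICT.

  [0] b3 r8: had r8 ⇒ H
  [1] b3 r8: had r8 ⇒ H
  [2] b0 r7: no row ⇒ E
  [3] b3 r8: had r8 ⇒ H
  [4] b0 r7: had r7 ⇒ H
  [5] b0 r10: had r7 ⇒ C
  [6] b3 r7: had r8 ⇒ C
  [7] b0 r10: had r10 ⇒ H
  [8] b0 r4: had r10 ⇒ C
  [9] b3 r7: had r7 ⇒ H

CLASS = HIT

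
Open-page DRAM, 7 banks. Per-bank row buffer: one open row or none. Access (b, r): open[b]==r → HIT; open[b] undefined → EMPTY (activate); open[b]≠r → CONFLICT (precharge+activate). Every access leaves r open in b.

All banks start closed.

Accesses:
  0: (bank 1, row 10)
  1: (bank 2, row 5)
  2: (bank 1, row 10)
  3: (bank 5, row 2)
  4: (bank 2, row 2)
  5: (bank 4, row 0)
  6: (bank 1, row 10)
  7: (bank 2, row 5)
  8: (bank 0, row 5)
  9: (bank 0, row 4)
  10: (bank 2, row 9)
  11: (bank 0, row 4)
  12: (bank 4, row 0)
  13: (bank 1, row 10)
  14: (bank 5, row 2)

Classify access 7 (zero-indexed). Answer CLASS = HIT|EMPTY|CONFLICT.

CLASS = CONFLICT

#0 (1,10) E
#1 (2,5) E
#2 (1,10) H  (was 10)
#3 (5,2) E
#4 (2,2) C  (was 5)
#5 (4,0) E
#6 (1,10) H  (was 10)
#7 (2,5) C  (was 2)
#8 (0,5) E
#9 (0,4) C  (was 5)
#10 (2,9) C  (was 5)
#11 (0,4) H  (was 4)
#12 (4,0) H  (was 0)
#13 (1,10) H  (was 10)
#14 (5,2) H  (was 2)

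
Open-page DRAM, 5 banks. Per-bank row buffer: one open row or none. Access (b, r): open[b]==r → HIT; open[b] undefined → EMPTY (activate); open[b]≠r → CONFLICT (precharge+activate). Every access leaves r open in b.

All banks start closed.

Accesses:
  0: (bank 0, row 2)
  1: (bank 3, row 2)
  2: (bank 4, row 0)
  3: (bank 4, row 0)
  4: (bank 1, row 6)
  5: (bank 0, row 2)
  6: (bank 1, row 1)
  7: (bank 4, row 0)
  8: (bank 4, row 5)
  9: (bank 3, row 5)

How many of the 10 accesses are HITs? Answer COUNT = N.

step 0: bank0 None->2 [EMPTY]
step 1: bank3 None->2 [EMPTY]
step 2: bank4 None->0 [EMPTY]
step 3: bank4 0->0 [HIT]
step 4: bank1 None->6 [EMPTY]
step 5: bank0 2->2 [HIT]
step 6: bank1 6->1 [CONFLICT]
step 7: bank4 0->0 [HIT]
step 8: bank4 0->5 [CONFLICT]
step 9: bank3 2->5 [CONFLICT]

COUNT = 3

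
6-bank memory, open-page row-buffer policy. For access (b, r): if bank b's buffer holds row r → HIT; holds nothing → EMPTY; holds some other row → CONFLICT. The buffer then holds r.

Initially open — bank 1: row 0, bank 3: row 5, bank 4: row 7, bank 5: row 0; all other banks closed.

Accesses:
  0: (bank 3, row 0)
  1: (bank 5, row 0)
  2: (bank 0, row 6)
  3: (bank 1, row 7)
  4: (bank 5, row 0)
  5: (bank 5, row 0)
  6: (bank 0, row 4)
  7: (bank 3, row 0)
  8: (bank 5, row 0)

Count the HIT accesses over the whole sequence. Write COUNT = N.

step 0: bank3 5->0 [CONFLICT]
step 1: bank5 0->0 [HIT]
step 2: bank0 None->6 [EMPTY]
step 3: bank1 0->7 [CONFLICT]
step 4: bank5 0->0 [HIT]
step 5: bank5 0->0 [HIT]
step 6: bank0 6->4 [CONFLICT]
step 7: bank3 0->0 [HIT]
step 8: bank5 0->0 [HIT]

COUNT = 5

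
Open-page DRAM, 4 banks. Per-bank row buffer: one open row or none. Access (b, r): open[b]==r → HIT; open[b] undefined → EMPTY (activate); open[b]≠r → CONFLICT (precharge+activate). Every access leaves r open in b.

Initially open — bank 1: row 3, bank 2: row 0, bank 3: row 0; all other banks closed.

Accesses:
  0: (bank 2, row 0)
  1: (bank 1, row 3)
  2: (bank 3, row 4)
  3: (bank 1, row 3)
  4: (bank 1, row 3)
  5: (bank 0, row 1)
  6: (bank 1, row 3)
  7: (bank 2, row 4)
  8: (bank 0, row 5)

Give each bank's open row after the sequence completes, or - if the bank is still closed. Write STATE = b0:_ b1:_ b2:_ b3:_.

STATE = b0:5 b1:3 b2:4 b3:4

0: bank 2 row 0 — prev 0 → HIT
1: bank 1 row 3 — prev 3 → HIT
2: bank 3 row 4 — prev 0 → CONFLICT
3: bank 1 row 3 — prev 3 → HIT
4: bank 1 row 3 — prev 3 → HIT
5: bank 0 row 1 — prev None → EMPTY
6: bank 1 row 3 — prev 3 → HIT
7: bank 2 row 4 — prev 0 → CONFLICT
8: bank 0 row 5 — prev 1 → CONFLICT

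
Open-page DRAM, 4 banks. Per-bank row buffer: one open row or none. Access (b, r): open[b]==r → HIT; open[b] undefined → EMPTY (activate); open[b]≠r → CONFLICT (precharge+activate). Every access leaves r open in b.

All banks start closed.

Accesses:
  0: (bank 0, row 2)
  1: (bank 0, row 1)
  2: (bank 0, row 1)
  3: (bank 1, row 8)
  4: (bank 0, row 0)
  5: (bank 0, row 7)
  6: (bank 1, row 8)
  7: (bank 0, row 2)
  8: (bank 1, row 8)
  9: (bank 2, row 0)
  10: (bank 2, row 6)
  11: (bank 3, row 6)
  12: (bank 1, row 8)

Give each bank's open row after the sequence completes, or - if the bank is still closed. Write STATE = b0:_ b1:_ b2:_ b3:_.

STATE = b0:2 b1:8 b2:6 b3:6

0: bank 0 row 2 — prev None → EMPTY
1: bank 0 row 1 — prev 2 → CONFLICT
2: bank 0 row 1 — prev 1 → HIT
3: bank 1 row 8 — prev None → EMPTY
4: bank 0 row 0 — prev 1 → CONFLICT
5: bank 0 row 7 — prev 0 → CONFLICT
6: bank 1 row 8 — prev 8 → HIT
7: bank 0 row 2 — prev 7 → CONFLICT
8: bank 1 row 8 — prev 8 → HIT
9: bank 2 row 0 — prev None → EMPTY
10: bank 2 row 6 — prev 0 → CONFLICT
11: bank 3 row 6 — prev None → EMPTY
12: bank 1 row 8 — prev 8 → HIT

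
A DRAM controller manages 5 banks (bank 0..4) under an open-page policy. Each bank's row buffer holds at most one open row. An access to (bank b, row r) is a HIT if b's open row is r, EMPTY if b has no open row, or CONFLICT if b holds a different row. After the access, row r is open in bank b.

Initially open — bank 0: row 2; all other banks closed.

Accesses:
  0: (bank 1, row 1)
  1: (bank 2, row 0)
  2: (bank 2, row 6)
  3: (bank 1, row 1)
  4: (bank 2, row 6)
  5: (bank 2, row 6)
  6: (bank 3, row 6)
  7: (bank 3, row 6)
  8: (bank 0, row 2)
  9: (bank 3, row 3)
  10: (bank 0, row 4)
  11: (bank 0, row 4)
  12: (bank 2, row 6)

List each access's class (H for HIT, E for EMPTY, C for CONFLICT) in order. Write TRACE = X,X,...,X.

#0 (1,1) E
#1 (2,0) E
#2 (2,6) C  (was 0)
#3 (1,1) H  (was 1)
#4 (2,6) H  (was 6)
#5 (2,6) H  (was 6)
#6 (3,6) E
#7 (3,6) H  (was 6)
#8 (0,2) H  (was 2)
#9 (3,3) C  (was 6)
#10 (0,4) C  (was 2)
#11 (0,4) H  (was 4)
#12 (2,6) H  (was 6)

TRACE = E,E,C,H,H,H,E,H,H,C,C,H,H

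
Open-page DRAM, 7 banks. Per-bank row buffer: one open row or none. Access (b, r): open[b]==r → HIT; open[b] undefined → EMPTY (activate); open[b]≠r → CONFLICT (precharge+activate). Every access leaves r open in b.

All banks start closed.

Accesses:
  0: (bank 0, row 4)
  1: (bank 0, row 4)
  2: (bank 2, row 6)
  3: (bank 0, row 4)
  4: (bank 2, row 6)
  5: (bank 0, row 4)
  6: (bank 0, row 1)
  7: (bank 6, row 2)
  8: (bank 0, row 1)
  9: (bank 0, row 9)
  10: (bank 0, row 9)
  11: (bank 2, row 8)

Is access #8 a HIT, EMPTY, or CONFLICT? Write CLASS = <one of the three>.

CLASS = HIT

step 0: bank0 None->4 [EMPTY]
step 1: bank0 4->4 [HIT]
step 2: bank2 None->6 [EMPTY]
step 3: bank0 4->4 [HIT]
step 4: bank2 6->6 [HIT]
step 5: bank0 4->4 [HIT]
step 6: bank0 4->1 [CONFLICT]
step 7: bank6 None->2 [EMPTY]
step 8: bank0 1->1 [HIT]
step 9: bank0 1->9 [CONFLICT]
step 10: bank0 9->9 [HIT]
step 11: bank2 6->8 [CONFLICT]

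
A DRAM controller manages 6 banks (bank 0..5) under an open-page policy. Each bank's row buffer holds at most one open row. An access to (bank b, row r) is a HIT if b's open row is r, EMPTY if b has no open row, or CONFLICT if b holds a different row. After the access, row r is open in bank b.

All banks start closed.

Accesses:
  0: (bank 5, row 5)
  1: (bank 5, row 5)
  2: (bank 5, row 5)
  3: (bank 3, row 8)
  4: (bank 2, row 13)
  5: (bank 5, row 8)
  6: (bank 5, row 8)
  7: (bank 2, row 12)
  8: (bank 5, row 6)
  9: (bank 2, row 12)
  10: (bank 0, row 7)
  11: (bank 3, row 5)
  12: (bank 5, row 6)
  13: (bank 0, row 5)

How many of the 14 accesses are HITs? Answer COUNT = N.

COUNT = 5

  [0] b5 r5: no row ⇒ E
  [1] b5 r5: had r5 ⇒ H
  [2] b5 r5: had r5 ⇒ H
  [3] b3 r8: no row ⇒ E
  [4] b2 r13: no row ⇒ E
  [5] b5 r8: had r5 ⇒ C
  [6] b5 r8: had r8 ⇒ H
  [7] b2 r12: had r13 ⇒ C
  [8] b5 r6: had r8 ⇒ C
  [9] b2 r12: had r12 ⇒ H
  [10] b0 r7: no row ⇒ E
  [11] b3 r5: had r8 ⇒ C
  [12] b5 r6: had r6 ⇒ H
  [13] b0 r5: had r7 ⇒ C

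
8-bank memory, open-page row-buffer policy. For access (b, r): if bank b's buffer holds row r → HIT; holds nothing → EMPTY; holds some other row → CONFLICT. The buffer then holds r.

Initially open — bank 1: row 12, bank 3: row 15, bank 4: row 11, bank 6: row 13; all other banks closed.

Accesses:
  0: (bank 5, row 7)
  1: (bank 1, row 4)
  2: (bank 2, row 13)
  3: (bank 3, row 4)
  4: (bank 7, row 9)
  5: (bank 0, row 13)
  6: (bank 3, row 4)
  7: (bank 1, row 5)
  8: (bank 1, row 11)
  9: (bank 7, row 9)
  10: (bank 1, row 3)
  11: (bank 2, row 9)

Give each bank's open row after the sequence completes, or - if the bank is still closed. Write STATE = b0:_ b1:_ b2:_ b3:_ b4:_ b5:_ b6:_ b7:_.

#0 (5,7) E
#1 (1,4) C  (was 12)
#2 (2,13) E
#3 (3,4) C  (was 15)
#4 (7,9) E
#5 (0,13) E
#6 (3,4) H  (was 4)
#7 (1,5) C  (was 4)
#8 (1,11) C  (was 5)
#9 (7,9) H  (was 9)
#10 (1,3) C  (was 11)
#11 (2,9) C  (was 13)

STATE = b0:13 b1:3 b2:9 b3:4 b4:11 b5:7 b6:13 b7:9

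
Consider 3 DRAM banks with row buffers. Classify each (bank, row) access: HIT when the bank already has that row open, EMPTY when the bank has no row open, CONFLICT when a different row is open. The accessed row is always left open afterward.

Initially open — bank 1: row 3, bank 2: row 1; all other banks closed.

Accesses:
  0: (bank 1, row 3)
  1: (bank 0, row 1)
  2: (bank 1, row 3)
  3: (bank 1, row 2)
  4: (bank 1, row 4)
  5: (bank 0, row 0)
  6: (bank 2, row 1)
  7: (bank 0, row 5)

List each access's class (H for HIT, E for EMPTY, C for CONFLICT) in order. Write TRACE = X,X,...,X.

0: bank 1 row 3 — prev 3 → HIT
1: bank 0 row 1 — prev None → EMPTY
2: bank 1 row 3 — prev 3 → HIT
3: bank 1 row 2 — prev 3 → CONFLICT
4: bank 1 row 4 — prev 2 → CONFLICT
5: bank 0 row 0 — prev 1 → CONFLICT
6: bank 2 row 1 — prev 1 → HIT
7: bank 0 row 5 — prev 0 → CONFLICT

TRACE = H,E,H,C,C,C,H,C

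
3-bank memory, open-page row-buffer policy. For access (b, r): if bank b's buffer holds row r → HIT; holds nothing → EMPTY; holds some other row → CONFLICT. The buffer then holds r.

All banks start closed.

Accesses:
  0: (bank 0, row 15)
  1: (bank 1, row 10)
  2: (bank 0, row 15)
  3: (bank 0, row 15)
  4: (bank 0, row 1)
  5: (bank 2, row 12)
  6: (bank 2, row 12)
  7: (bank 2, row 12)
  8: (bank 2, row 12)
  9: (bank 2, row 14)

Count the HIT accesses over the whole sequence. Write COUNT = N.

COUNT = 5

  [0] b0 r15: no row ⇒ E
  [1] b1 r10: no row ⇒ E
  [2] b0 r15: had r15 ⇒ H
  [3] b0 r15: had r15 ⇒ H
  [4] b0 r1: had r15 ⇒ C
  [5] b2 r12: no row ⇒ E
  [6] b2 r12: had r12 ⇒ H
  [7] b2 r12: had r12 ⇒ H
  [8] b2 r12: had r12 ⇒ H
  [9] b2 r14: had r12 ⇒ C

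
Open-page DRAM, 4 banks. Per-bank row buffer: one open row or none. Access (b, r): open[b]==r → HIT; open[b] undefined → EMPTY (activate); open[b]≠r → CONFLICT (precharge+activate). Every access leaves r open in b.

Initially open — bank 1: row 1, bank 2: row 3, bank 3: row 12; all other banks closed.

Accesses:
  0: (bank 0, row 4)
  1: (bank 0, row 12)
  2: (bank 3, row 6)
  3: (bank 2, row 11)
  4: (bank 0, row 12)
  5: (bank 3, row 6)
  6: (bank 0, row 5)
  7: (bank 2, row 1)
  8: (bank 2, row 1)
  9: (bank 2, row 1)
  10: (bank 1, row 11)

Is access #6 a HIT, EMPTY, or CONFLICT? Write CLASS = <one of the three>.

CLASS = CONFLICT

step 0: bank0 None->4 [EMPTY]
step 1: bank0 4->12 [CONFLICT]
step 2: bank3 12->6 [CONFLICT]
step 3: bank2 3->11 [CONFLICT]
step 4: bank0 12->12 [HIT]
step 5: bank3 6->6 [HIT]
step 6: bank0 12->5 [CONFLICT]
step 7: bank2 11->1 [CONFLICT]
step 8: bank2 1->1 [HIT]
step 9: bank2 1->1 [HIT]
step 10: bank1 1->11 [CONFLICT]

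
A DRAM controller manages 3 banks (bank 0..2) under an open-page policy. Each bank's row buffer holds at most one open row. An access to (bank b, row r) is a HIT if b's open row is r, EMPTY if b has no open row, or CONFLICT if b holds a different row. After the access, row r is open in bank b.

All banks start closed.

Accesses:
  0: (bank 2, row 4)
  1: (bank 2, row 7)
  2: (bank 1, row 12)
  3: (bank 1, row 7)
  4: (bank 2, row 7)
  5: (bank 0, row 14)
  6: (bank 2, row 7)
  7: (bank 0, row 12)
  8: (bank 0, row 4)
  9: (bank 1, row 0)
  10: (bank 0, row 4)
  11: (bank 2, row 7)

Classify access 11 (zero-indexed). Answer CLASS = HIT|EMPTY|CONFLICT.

CLASS = HIT

step 0: bank2 None->4 [EMPTY]
step 1: bank2 4->7 [CONFLICT]
step 2: bank1 None->12 [EMPTY]
step 3: bank1 12->7 [CONFLICT]
step 4: bank2 7->7 [HIT]
step 5: bank0 None->14 [EMPTY]
step 6: bank2 7->7 [HIT]
step 7: bank0 14->12 [CONFLICT]
step 8: bank0 12->4 [CONFLICT]
step 9: bank1 7->0 [CONFLICT]
step 10: bank0 4->4 [HIT]
step 11: bank2 7->7 [HIT]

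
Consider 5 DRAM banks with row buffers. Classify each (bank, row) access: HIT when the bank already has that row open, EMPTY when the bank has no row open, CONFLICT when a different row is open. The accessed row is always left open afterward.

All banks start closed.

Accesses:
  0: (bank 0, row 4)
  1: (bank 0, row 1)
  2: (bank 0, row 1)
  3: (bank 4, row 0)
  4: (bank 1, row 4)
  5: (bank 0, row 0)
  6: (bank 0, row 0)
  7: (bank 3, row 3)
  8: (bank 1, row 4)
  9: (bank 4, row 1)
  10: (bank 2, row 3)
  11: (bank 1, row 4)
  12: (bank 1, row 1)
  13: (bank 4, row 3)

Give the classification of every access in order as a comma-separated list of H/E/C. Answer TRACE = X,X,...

#0 (0,4) E
#1 (0,1) C  (was 4)
#2 (0,1) H  (was 1)
#3 (4,0) E
#4 (1,4) E
#5 (0,0) C  (was 1)
#6 (0,0) H  (was 0)
#7 (3,3) E
#8 (1,4) H  (was 4)
#9 (4,1) C  (was 0)
#10 (2,3) E
#11 (1,4) H  (was 4)
#12 (1,1) C  (was 4)
#13 (4,3) C  (was 1)

TRACE = E,C,H,E,E,C,H,E,H,C,E,H,C,C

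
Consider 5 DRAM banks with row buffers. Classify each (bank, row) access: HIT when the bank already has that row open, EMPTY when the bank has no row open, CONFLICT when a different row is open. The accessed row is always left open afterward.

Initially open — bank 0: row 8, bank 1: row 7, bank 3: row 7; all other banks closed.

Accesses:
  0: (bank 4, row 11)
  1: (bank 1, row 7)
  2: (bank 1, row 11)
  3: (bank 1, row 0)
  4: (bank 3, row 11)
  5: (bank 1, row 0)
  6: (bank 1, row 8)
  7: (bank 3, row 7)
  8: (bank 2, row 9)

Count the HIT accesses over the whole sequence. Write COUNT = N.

COUNT = 2

0: bank 4 row 11 — prev None → EMPTY
1: bank 1 row 7 — prev 7 → HIT
2: bank 1 row 11 — prev 7 → CONFLICT
3: bank 1 row 0 — prev 11 → CONFLICT
4: bank 3 row 11 — prev 7 → CONFLICT
5: bank 1 row 0 — prev 0 → HIT
6: bank 1 row 8 — prev 0 → CONFLICT
7: bank 3 row 7 — prev 11 → CONFLICT
8: bank 2 row 9 — prev None → EMPTY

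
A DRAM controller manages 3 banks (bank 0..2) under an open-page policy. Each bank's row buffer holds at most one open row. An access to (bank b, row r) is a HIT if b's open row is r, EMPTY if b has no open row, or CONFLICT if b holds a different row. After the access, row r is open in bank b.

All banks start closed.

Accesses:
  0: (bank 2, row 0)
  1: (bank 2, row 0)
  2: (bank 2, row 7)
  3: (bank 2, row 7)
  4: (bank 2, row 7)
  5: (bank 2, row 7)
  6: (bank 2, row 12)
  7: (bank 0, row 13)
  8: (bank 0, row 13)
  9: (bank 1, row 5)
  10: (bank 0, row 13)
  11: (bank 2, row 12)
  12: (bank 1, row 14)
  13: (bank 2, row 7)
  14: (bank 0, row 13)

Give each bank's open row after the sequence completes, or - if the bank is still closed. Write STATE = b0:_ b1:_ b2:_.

  [0] b2 r0: no row ⇒ E
  [1] b2 r0: had r0 ⇒ H
  [2] b2 r7: had r0 ⇒ C
  [3] b2 r7: had r7 ⇒ H
  [4] b2 r7: had r7 ⇒ H
  [5] b2 r7: had r7 ⇒ H
  [6] b2 r12: had r7 ⇒ C
  [7] b0 r13: no row ⇒ E
  [8] b0 r13: had r13 ⇒ H
  [9] b1 r5: no row ⇒ E
  [10] b0 r13: had r13 ⇒ H
  [11] b2 r12: had r12 ⇒ H
  [12] b1 r14: had r5 ⇒ C
  [13] b2 r7: had r12 ⇒ C
  [14] b0 r13: had r13 ⇒ H

STATE = b0:13 b1:14 b2:7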